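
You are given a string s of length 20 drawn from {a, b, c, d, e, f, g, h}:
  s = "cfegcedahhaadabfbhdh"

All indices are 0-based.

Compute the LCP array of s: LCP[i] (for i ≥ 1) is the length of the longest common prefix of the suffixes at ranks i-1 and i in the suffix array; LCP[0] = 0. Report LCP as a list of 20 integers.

[0, 1, 1, 1, 0, 1, 0, 1, 0, 2, 1, 0, 1, 0, 1, 0, 0, 1, 1, 1]

sorted suffixes:
  #0 SA[0]=10  'aadabfbhdh'
  #1 SA[1]=13  'abfbhdh'
  #2 SA[2]=11  'adabfbhdh'
  #3 SA[3]=7  'ahhaadabfbhdh'
  #4 SA[4]=14  'bfbhdh'
  #5 SA[5]=16  'bhdh'
  #6 SA[6]=4  'cedahhaadabfbhdh'
  #7 SA[7]=0  'cfegcedahhaadabfbhdh'
  #8 SA[8]=12  'dabfbhdh'
  #9 SA[9]=6  'dahhaadabfbhdh'
  #10 SA[10]=18  'dh'
  #11 SA[11]=5  'edahhaadabfbhdh'
  #12 SA[12]=2  'egcedahhaadabfbhdh'
  #13 SA[13]=15  'fbhdh'
  #14 SA[14]=1  'fegcedahhaadabfbhdh'
  #15 SA[15]=3  'gcedahhaadabfbhdh'
  #16 SA[16]=19  'h'
  #17 SA[17]=9  'haadabfbhdh'
  #18 SA[18]=17  'hdh'
  #19 SA[19]=8  'hhaadabfbhdh'

SA = [10, 13, 11, 7, 14, 16, 4, 0, 12, 6, 18, 5, 2, 15, 1, 3, 19, 9, 17, 8]
[i] adj suffixes → lcp
  [1] 10/13 → 1 ('a')
  [2] 13/11 → 1 ('a')
  [3] 11/7 → 1 ('a')
  [4] 7/14 → 0 ('')
  [5] 14/16 → 1 ('b')
  [6] 16/4 → 0 ('')
  [7] 4/0 → 1 ('c')
  [8] 0/12 → 0 ('')
  [9] 12/6 → 2 ('da')
  [10] 6/18 → 1 ('d')
  [11] 18/5 → 0 ('')
  [12] 5/2 → 1 ('e')
  [13] 2/15 → 0 ('')
  [14] 15/1 → 1 ('f')
  [15] 1/3 → 0 ('')
  [16] 3/19 → 0 ('')
  [17] 19/9 → 1 ('h')
  [18] 9/17 → 1 ('h')
  [19] 17/8 → 1 ('h')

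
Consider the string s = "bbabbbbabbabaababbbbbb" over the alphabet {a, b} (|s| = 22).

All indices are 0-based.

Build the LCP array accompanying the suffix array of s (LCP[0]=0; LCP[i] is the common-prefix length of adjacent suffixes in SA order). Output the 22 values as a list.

[0, 1, 3, 2, 3, 5, 0, 1, 2, 3, 4, 6, 1, 2, 4, 5, 2, 3, 3, 4, 4, 5]

rank | idx | suffix
   0 |  12 | aababbbbbb
   1 |  10 | abaababbbbbb
   2 |  13 | ababbbbbb
   3 |   7 | abbabaababbbbbb
   4 |   2 | abbbbabbabaababbbbbb
   5 |  15 | abbbbbb
   6 |  21 | b
   7 |  11 | baababbbbbb
   8 |   9 | babaababbbbbb
   9 |   6 | babbabaababbbbbb
  10 |   1 | babbbbabbabaababbbbbb
  11 |  14 | babbbbbb
  12 |  20 | bb
  13 |   8 | bbabaababbbbbb
  14 |   5 | bbabbabaababbbbbb
  15 |   0 | bbabbbbabbabaababbbbbb
  16 |  19 | bbb
  17 |   4 | bbbabbabaababbbbbb
  18 |  18 | bbbb
  19 |   3 | bbbbabbabaababbbbbb
  20 |  17 | bbbbb
  21 |  16 | bbbbbb

SA = [12, 10, 13, 7, 2, 15, 21, 11, 9, 6, 1, 14, 20, 8, 5, 0, 19, 4, 18, 3, 17, 16]
rank  pair      lcp
   1  s[12:],s[10:]  1  'a'
   2  s[10:],s[13:]  3  'aba'
   3  s[13:],s[7:]  2  'ab'
   4  s[7:],s[2:]  3  'abb'
   5  s[2:],s[15:]  5  'abbbb'
   6  s[15:],s[21:]  0  ''
   7  s[21:],s[11:]  1  'b'
   8  s[11:],s[9:]  2  'ba'
   9  s[9:],s[6:]  3  'bab'
  10  s[6:],s[1:]  4  'babb'
  11  s[1:],s[14:]  6  'babbbb'
  12  s[14:],s[20:]  1  'b'
  13  s[20:],s[8:]  2  'bb'
  14  s[8:],s[5:]  4  'bbab'
  15  s[5:],s[0:]  5  'bbabb'
  16  s[0:],s[19:]  2  'bb'
  17  s[19:],s[4:]  3  'bbb'
  18  s[4:],s[18:]  3  'bbb'
  19  s[18:],s[3:]  4  'bbbb'
  20  s[3:],s[17:]  4  'bbbb'
  21  s[17:],s[16:]  5  'bbbbb'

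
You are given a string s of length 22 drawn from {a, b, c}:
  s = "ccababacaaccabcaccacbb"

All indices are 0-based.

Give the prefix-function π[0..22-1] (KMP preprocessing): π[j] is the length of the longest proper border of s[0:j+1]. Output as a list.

[0, 1, 0, 0, 0, 0, 0, 1, 0, 0, 1, 2, 3, 4, 1, 0, 1, 2, 3, 1, 0, 0]

π[0] = 0
j=1 s[j]='c': π[1]=1 (border 'c')
j=2 s[j]='a': k: 1→0; π[2]=0 (border '')
j=3 s[j]='b': π[3]=0 (border '')
j=4 s[j]='a': π[4]=0 (border '')
j=5 s[j]='b': π[5]=0 (border '')
j=6 s[j]='a': π[6]=0 (border '')
j=7 s[j]='c': π[7]=1 (border 'c')
j=8 s[j]='a': k: 1→0; π[8]=0 (border '')
j=9 s[j]='a': π[9]=0 (border '')
j=10 s[j]='c': π[10]=1 (border 'c')
j=11 s[j]='c': π[11]=2 (border 'cc')
j=12 s[j]='a': π[12]=3 (border 'cca')
j=13 s[j]='b': π[13]=4 (border 'ccab')
j=14 s[j]='c': k: 4→0; π[14]=1 (border 'c')
j=15 s[j]='a': k: 1→0; π[15]=0 (border '')
j=16 s[j]='c': π[16]=1 (border 'c')
j=17 s[j]='c': π[17]=2 (border 'cc')
j=18 s[j]='a': π[18]=3 (border 'cca')
j=19 s[j]='c': k: 3→0; π[19]=1 (border 'c')
j=20 s[j]='b': k: 1→0; π[20]=0 (border '')
j=21 s[j]='b': π[21]=0 (border '')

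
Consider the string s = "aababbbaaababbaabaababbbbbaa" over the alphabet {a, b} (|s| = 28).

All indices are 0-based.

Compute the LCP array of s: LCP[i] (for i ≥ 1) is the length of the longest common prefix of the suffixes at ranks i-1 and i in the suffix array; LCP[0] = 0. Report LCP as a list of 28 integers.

[0, 1, 2, 2, 4, 6, 7, 1, 3, 5, 6, 2, 3, 4, 0, 3, 3, 5, 2, 4, 5, 1, 4, 4, 2, 5, 3, 4]

rank→(start, suffix):
  0 → (27, 'a')
  1 → (26, 'aa')
  2 → (7, 'aaababbaabaababbbbbaa')
  3 → (14, 'aabaababbbbbaa')
  4 → (8, 'aababbaabaababbbbbaa')
  5 → (0, 'aababbbaaababbaabaababbbbbaa')
  6 → (17, 'aababbbbbaa')
  7 → (15, 'abaababbbbbaa')
  8 → (9, 'ababbaabaababbbbbaa')
  9 → (1, 'ababbbaaababbaabaababbbbbaa')
  10 → (18, 'ababbbbbaa')
  11 → (11, 'abbaabaababbbbbaa')
  12 → (3, 'abbbaaababbaabaababbbbbaa')
  13 → (20, 'abbbbbaa')
  14 → (25, 'baa')
  15 → (6, 'baaababbaabaababbbbbaa')
  16 → (13, 'baabaababbbbbaa')
  17 → (16, 'baababbbbbaa')
  18 → (10, 'babbaabaababbbbbaa')
  19 → (2, 'babbbaaababbaabaababbbbbaa')
  20 → (19, 'babbbbbaa')
  21 → (24, 'bbaa')
  22 → (5, 'bbaaababbaabaababbbbbaa')
  23 → (12, 'bbaabaababbbbbaa')
  24 → (23, 'bbbaa')
  25 → (4, 'bbbaaababbaabaababbbbbaa')
  26 → (22, 'bbbbaa')
  27 → (21, 'bbbbbaa')

SA = [27, 26, 7, 14, 8, 0, 17, 15, 9, 1, 18, 11, 3, 20, 25, 6, 13, 16, 10, 2, 19, 24, 5, 12, 23, 4, 22, 21]
i: (SA[i-1],SA[i]) lcp shared
  1: (27,26) 1 'a'
  2: (26,7) 2 'aa'
  3: (7,14) 2 'aa'
  4: (14,8) 4 'aaba'
  5: (8,0) 6 'aababb'
  6: (0,17) 7 'aababbb'
  7: (17,15) 1 'a'
  8: (15,9) 3 'aba'
  9: (9,1) 5 'ababb'
  10: (1,18) 6 'ababbb'
  11: (18,11) 2 'ab'
  12: (11,3) 3 'abb'
  13: (3,20) 4 'abbb'
  14: (20,25) 0 ''
  15: (25,6) 3 'baa'
  16: (6,13) 3 'baa'
  17: (13,16) 5 'baaba'
  18: (16,10) 2 'ba'
  19: (10,2) 4 'babb'
  20: (2,19) 5 'babbb'
  21: (19,24) 1 'b'
  22: (24,5) 4 'bbaa'
  23: (5,12) 4 'bbaa'
  24: (12,23) 2 'bb'
  25: (23,4) 5 'bbbaa'
  26: (4,22) 3 'bbb'
  27: (22,21) 4 'bbbb'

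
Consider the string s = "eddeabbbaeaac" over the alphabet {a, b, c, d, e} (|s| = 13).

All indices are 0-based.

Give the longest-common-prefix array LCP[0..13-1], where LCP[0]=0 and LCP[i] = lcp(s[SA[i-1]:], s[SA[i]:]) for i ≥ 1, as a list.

[0, 1, 1, 1, 0, 1, 2, 0, 0, 1, 0, 2, 1]

rank | idx | suffix
   0 |  10 | aac
   1 |   4 | abbbaeaac
   2 |  11 | ac
   3 |   8 | aeaac
   4 |   7 | baeaac
   5 |   6 | bbaeaac
   6 |   5 | bbbaeaac
   7 |  12 | c
   8 |   1 | ddeabbbaeaac
   9 |   2 | deabbbaeaac
  10 |   9 | eaac
  11 |   3 | eabbbaeaac
  12 |   0 | eddeabbbaeaac

SA = [10, 4, 11, 8, 7, 6, 5, 12, 1, 2, 9, 3, 0]
i: (SA[i-1],SA[i]) lcp shared
  1: (10,4) 1 'a'
  2: (4,11) 1 'a'
  3: (11,8) 1 'a'
  4: (8,7) 0 ''
  5: (7,6) 1 'b'
  6: (6,5) 2 'bb'
  7: (5,12) 0 ''
  8: (12,1) 0 ''
  9: (1,2) 1 'd'
  10: (2,9) 0 ''
  11: (9,3) 2 'ea'
  12: (3,0) 1 'e'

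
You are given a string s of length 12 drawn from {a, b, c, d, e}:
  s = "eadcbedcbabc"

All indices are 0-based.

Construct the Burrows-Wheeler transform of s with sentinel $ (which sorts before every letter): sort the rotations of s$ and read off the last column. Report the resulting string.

rank  rotation       last
    0  $eadcbedcbabc  c
    1  abc$eadcbedcb  b
    2  adcbedcbabc$e  e
    3  babc$eadcbedc  c
    4  bc$eadcbedcba  a
    5  bedcbabc$eadc  c
    6  c$eadcbedcbab  b
    7  cbabc$eadcbed  d
    8  cbedcbabc$ead  d
    9  dcbabc$eadcbe  e
   10  dcbedcbabc$ea  a
   11  eadcbedcbabc$  $
   12  edcbabc$eadcb  b

cbecacbddea$b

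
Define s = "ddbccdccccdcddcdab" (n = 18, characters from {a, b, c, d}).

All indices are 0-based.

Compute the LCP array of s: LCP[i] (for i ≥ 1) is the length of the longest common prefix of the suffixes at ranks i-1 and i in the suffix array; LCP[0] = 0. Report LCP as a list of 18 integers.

rank→(start, suffix):
  0 → (16, 'ab')
  1 → (17, 'b')
  2 → (2, 'bccdccccdcddcdab')
  3 → (6, 'ccccdcddcdab')
  4 → (7, 'cccdcddcdab')
  5 → (3, 'ccdccccdcddcdab')
  6 → (8, 'ccdcddcdab')
  7 → (14, 'cdab')
  8 → (4, 'cdccccdcddcdab')
  9 → (9, 'cdcddcdab')
  10 → (11, 'cddcdab')
  11 → (15, 'dab')
  12 → (1, 'dbccdccccdcddcdab')
  13 → (5, 'dccccdcddcdab')
  14 → (13, 'dcdab')
  15 → (10, 'dcddcdab')
  16 → (0, 'ddbccdccccdcddcdab')
  17 → (12, 'ddcdab')

SA = [16, 17, 2, 6, 7, 3, 8, 14, 4, 9, 11, 15, 1, 5, 13, 10, 0, 12]
[i] adj suffixes → lcp
  [1] 16/17 → 0 ('')
  [2] 17/2 → 1 ('b')
  [3] 2/6 → 0 ('')
  [4] 6/7 → 3 ('ccc')
  [5] 7/3 → 2 ('cc')
  [6] 3/8 → 4 ('ccdc')
  [7] 8/14 → 1 ('c')
  [8] 14/4 → 2 ('cd')
  [9] 4/9 → 3 ('cdc')
  [10] 9/11 → 2 ('cd')
  [11] 11/15 → 0 ('')
  [12] 15/1 → 1 ('d')
  [13] 1/5 → 1 ('d')
  [14] 5/13 → 2 ('dc')
  [15] 13/10 → 3 ('dcd')
  [16] 10/0 → 1 ('d')
  [17] 0/12 → 2 ('dd')

[0, 0, 1, 0, 3, 2, 4, 1, 2, 3, 2, 0, 1, 1, 2, 3, 1, 2]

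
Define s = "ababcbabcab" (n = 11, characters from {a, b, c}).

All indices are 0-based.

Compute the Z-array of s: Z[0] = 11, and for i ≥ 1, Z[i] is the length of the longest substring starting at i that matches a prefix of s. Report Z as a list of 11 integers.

Z[0]=11
i=1: outside box; Z[1]=0
i=2: outside box; Z[2]=2 extend→box=[2,4)
i=3: min(r-i=1, Z[1]=0)=0; Z[3]=0
i=4: outside box; Z[4]=0
i=5: outside box; Z[5]=0
i=6: outside box; Z[6]=2 extend→box=[6,8)
i=7: min(r-i=1, Z[1]=0)=0; Z[7]=0
i=8: outside box; Z[8]=0
i=9: outside box; Z[9]=2 extend→box=[9,11)
i=10: min(r-i=1, Z[1]=0)=0; Z[10]=0

[11, 0, 2, 0, 0, 0, 2, 0, 0, 2, 0]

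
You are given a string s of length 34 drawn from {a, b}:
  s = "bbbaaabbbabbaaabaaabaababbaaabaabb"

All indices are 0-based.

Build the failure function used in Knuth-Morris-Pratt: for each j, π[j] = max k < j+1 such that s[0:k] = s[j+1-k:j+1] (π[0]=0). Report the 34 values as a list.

π[0] = 0
j=1 s[j]='b': π[1]=1 (border 'b')
j=2 s[j]='b': π[2]=2 (border 'bb')
j=3 s[j]='a': k: 2→1→0; π[3]=0 (border '')
j=4 s[j]='a': π[4]=0 (border '')
j=5 s[j]='a': π[5]=0 (border '')
j=6 s[j]='b': π[6]=1 (border 'b')
j=7 s[j]='b': π[7]=2 (border 'bb')
j=8 s[j]='b': π[8]=3 (border 'bbb')
j=9 s[j]='a': π[9]=4 (border 'bbba')
j=10 s[j]='b': k: 4→0; π[10]=1 (border 'b')
j=11 s[j]='b': π[11]=2 (border 'bb')
j=12 s[j]='a': k: 2→1→0; π[12]=0 (border '')
j=13 s[j]='a': π[13]=0 (border '')
j=14 s[j]='a': π[14]=0 (border '')
j=15 s[j]='b': π[15]=1 (border 'b')
j=16 s[j]='a': k: 1→0; π[16]=0 (border '')
j=17 s[j]='a': π[17]=0 (border '')
j=18 s[j]='a': π[18]=0 (border '')
j=19 s[j]='b': π[19]=1 (border 'b')
j=20 s[j]='a': k: 1→0; π[20]=0 (border '')
j=21 s[j]='a': π[21]=0 (border '')
j=22 s[j]='b': π[22]=1 (border 'b')
j=23 s[j]='a': k: 1→0; π[23]=0 (border '')
j=24 s[j]='b': π[24]=1 (border 'b')
j=25 s[j]='b': π[25]=2 (border 'bb')
j=26 s[j]='a': k: 2→1→0; π[26]=0 (border '')
j=27 s[j]='a': π[27]=0 (border '')
j=28 s[j]='a': π[28]=0 (border '')
j=29 s[j]='b': π[29]=1 (border 'b')
j=30 s[j]='a': k: 1→0; π[30]=0 (border '')
j=31 s[j]='a': π[31]=0 (border '')
j=32 s[j]='b': π[32]=1 (border 'b')
j=33 s[j]='b': π[33]=2 (border 'bb')

[0, 1, 2, 0, 0, 0, 1, 2, 3, 4, 1, 2, 0, 0, 0, 1, 0, 0, 0, 1, 0, 0, 1, 0, 1, 2, 0, 0, 0, 1, 0, 0, 1, 2]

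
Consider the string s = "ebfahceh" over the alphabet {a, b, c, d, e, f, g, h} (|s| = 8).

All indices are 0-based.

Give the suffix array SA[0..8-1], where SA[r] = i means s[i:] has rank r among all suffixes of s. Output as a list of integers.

[3, 1, 5, 0, 6, 2, 7, 4]

sorted suffixes:
  #0 SA[0]=3  'ahceh'
  #1 SA[1]=1  'bfahceh'
  #2 SA[2]=5  'ceh'
  #3 SA[3]=0  'ebfahceh'
  #4 SA[4]=6  'eh'
  #5 SA[5]=2  'fahceh'
  #6 SA[6]=7  'h'
  #7 SA[7]=4  'hceh'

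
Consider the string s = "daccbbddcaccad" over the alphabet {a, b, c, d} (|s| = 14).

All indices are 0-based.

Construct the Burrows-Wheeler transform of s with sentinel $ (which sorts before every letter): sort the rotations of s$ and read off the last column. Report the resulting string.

rank  rotation         last
    0  $daccbbddcaccad  d
    1  accad$daccbbddc  c
    2  accbbddcaccad$d  d
    3  ad$daccbbddcacc  c
    4  bbddcaccad$dacc  c
    5  bddcaccad$daccb  b
    6  caccad$daccbbdd  d
    7  cad$daccbbddcac  c
    8  cbbddcaccad$dac  c
    9  ccad$daccbbddca  a
   10  ccbbddcaccad$da  a
   11  d$daccbbddcacca  a
   12  daccbbddcaccad$  $
   13  dcaccad$daccbbd  d
   14  ddcaccad$daccbb  b

dcdccbdccaaa$db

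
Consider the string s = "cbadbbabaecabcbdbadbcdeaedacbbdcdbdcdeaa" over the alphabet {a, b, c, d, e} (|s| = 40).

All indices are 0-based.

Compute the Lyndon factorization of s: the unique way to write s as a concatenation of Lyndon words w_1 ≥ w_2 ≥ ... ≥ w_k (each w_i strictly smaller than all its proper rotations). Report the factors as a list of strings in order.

emit factor 1: 'c' (i=0, period=1)
emit factor 2: 'b' (i=1, period=1)
emit factor 3: 'adbb' (i=2, period=4)
emit factor 4: 'abaecabcbdbadbcdeaedacbbdcdbdcde' (i=6, period=32)
emit factor 5: 'a' (i=38, period=1)
emit factor 6: 'a' (i=39, period=1)

["c", "b", "adbb", "abaecabcbdbadbcdeaedacbbdcdbdcde", "a", "a"]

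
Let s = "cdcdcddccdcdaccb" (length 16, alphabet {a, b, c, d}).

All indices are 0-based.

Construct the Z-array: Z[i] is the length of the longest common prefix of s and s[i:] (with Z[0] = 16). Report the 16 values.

Z[0]=16
i=1: i≥r, start 0; Z[1]=0
i=2: i≥r, start 0; Z[2]=4 extend→box=[2,6)
i=3: min(r-i=3, Z[1]=0)=0; Z[3]=0
i=4: min(r-i=2, Z[2]=4)=2; Z[4]=2
i=5: min(r-i=1, Z[3]=0)=0; Z[5]=0
i=6: i≥r, start 0; Z[6]=0
i=7: i≥r, start 0; Z[7]=1 extend→box=[7,8)
i=8: i≥r, start 0; Z[8]=4 extend→box=[8,12)
i=9: min(r-i=3, Z[1]=0)=0; Z[9]=0
i=10: min(r-i=2, Z[2]=4)=2; Z[10]=2
i=11: min(r-i=1, Z[3]=0)=0; Z[11]=0
i=12: i≥r, start 0; Z[12]=0
i=13: i≥r, start 0; Z[13]=1 extend→box=[13,14)
i=14: i≥r, start 0; Z[14]=1 extend→box=[14,15)
i=15: i≥r, start 0; Z[15]=0

[16, 0, 4, 0, 2, 0, 0, 1, 4, 0, 2, 0, 0, 1, 1, 0]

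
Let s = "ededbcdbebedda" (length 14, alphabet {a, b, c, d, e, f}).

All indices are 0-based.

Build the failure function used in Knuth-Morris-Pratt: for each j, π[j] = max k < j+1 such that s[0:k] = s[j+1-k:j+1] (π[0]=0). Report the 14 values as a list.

[0, 0, 1, 2, 0, 0, 0, 0, 1, 0, 1, 2, 0, 0]

π[0] = 0
j=1 s[j]='d': π[1]=0 (border '')
j=2 s[j]='e': π[2]=1 (border 'e')
j=3 s[j]='d': π[3]=2 (border 'ed')
j=4 s[j]='b': k: 2→0; π[4]=0 (border '')
j=5 s[j]='c': π[5]=0 (border '')
j=6 s[j]='d': π[6]=0 (border '')
j=7 s[j]='b': π[7]=0 (border '')
j=8 s[j]='e': π[8]=1 (border 'e')
j=9 s[j]='b': k: 1→0; π[9]=0 (border '')
j=10 s[j]='e': π[10]=1 (border 'e')
j=11 s[j]='d': π[11]=2 (border 'ed')
j=12 s[j]='d': k: 2→0; π[12]=0 (border '')
j=13 s[j]='a': π[13]=0 (border '')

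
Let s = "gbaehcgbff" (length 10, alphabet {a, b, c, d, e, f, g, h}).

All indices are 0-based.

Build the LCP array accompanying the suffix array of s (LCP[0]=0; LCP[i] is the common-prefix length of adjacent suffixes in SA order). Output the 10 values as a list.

[0, 0, 1, 0, 0, 0, 1, 0, 2, 0]

sorted suffixes:
  #0 SA[0]=2  'aehcgbff'
  #1 SA[1]=1  'baehcgbff'
  #2 SA[2]=7  'bff'
  #3 SA[3]=5  'cgbff'
  #4 SA[4]=3  'ehcgbff'
  #5 SA[5]=9  'f'
  #6 SA[6]=8  'ff'
  #7 SA[7]=0  'gbaehcgbff'
  #8 SA[8]=6  'gbff'
  #9 SA[9]=4  'hcgbff'

SA = [2, 1, 7, 5, 3, 9, 8, 0, 6, 4]
[i] adj suffixes → lcp
  [1] 2/1 → 0 ('')
  [2] 1/7 → 1 ('b')
  [3] 7/5 → 0 ('')
  [4] 5/3 → 0 ('')
  [5] 3/9 → 0 ('')
  [6] 9/8 → 1 ('f')
  [7] 8/0 → 0 ('')
  [8] 0/6 → 2 ('gb')
  [9] 6/4 → 0 ('')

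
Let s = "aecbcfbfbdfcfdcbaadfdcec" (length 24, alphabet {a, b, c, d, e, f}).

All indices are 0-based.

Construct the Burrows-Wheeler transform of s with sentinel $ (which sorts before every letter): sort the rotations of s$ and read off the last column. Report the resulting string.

rank  rotation                   last
    0  $aecbcfbfbdfcfdcbaadfdcec  c
    1  aadfdcec$aecbcfbfbdfcfdcb  b
    2  adfdcec$aecbcfbfbdfcfdcba  a
    3  aecbcfbfbdfcfdcbaadfdcec$  $
    4  baadfdcec$aecbcfbfbdfcfdc  c
    5  bcfbfbdfcfdcbaadfdcec$aec  c
    6  bdfcfdcbaadfdcec$aecbcfbf  f
    7  bfbdfcfdcbaadfdcec$aecbcf  f
    8  c$aecbcfbfbdfcfdcbaadfdce  e
    9  cbaadfdcec$aecbcfbfbdfcfd  d
   10  cbcfbfbdfcfdcbaadfdcec$ae  e
   11  cec$aecbcfbfbdfcfdcbaadfd  d
   12  cfbfbdfcfdcbaadfdcec$aecb  b
   13  cfdcbaadfdcec$aecbcfbfbdf  f
   14  dcbaadfdcec$aecbcfbfbdfcf  f
   15  dcec$aecbcfbfbdfcfdcbaadf  f
   16  dfcfdcbaadfdcec$aecbcfbfb  b
   17  dfdcec$aecbcfbfbdfcfdcbaa  a
   18  ec$aecbcfbfbdfcfdcbaadfdc  c
   19  ecbcfbfbdfcfdcbaadfdcec$a  a
   20  fbdfcfdcbaadfdcec$aecbcfb  b
   21  fbfbdfcfdcbaadfdcec$aecbc  c
   22  fcfdcbaadfdcec$aecbcfbfbd  d
   23  fdcbaadfdcec$aecbcfbfbdfc  c
   24  fdcec$aecbcfbfbdfcfdcbaad  d

cba$ccffededbfffbacabcdcd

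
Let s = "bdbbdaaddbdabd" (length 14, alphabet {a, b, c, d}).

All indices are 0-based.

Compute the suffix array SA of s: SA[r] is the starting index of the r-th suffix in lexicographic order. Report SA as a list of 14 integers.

[5, 11, 6, 2, 12, 3, 9, 0, 13, 4, 10, 1, 8, 7]

sorted suffixes:
  #0 SA[0]=5  'aaddbdabd'
  #1 SA[1]=11  'abd'
  #2 SA[2]=6  'addbdabd'
  #3 SA[3]=2  'bbdaaddbdabd'
  #4 SA[4]=12  'bd'
  #5 SA[5]=3  'bdaaddbdabd'
  #6 SA[6]=9  'bdabd'
  #7 SA[7]=0  'bdbbdaaddbdabd'
  #8 SA[8]=13  'd'
  #9 SA[9]=4  'daaddbdabd'
  #10 SA[10]=10  'dabd'
  #11 SA[11]=1  'dbbdaaddbdabd'
  #12 SA[12]=8  'dbdabd'
  #13 SA[13]=7  'ddbdabd'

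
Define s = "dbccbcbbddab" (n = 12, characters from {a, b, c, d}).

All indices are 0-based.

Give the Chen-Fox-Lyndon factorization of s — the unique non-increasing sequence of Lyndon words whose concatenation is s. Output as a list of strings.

["d", "bcc", "bc", "bbdd", "ab"]

emit factor 1: 'd' (i=0, period=1)
emit factor 2: 'bcc' (i=1, period=3)
emit factor 3: 'bc' (i=4, period=2)
emit factor 4: 'bbdd' (i=6, period=4)
emit factor 5: 'ab' (i=10, period=2)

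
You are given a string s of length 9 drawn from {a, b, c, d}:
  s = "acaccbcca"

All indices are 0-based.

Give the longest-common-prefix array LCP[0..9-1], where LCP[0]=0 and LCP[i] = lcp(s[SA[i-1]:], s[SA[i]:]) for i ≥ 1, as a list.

[0, 1, 2, 0, 0, 2, 1, 1, 2]

rank→(start, suffix):
  0 → (8, 'a')
  1 → (0, 'acaccbcca')
  2 → (2, 'accbcca')
  3 → (5, 'bcca')
  4 → (7, 'ca')
  5 → (1, 'caccbcca')
  6 → (4, 'cbcca')
  7 → (6, 'cca')
  8 → (3, 'ccbcca')

SA = [8, 0, 2, 5, 7, 1, 4, 6, 3]
i: (SA[i-1],SA[i]) lcp shared
  1: (8,0) 1 'a'
  2: (0,2) 2 'ac'
  3: (2,5) 0 ''
  4: (5,7) 0 ''
  5: (7,1) 2 'ca'
  6: (1,4) 1 'c'
  7: (4,6) 1 'c'
  8: (6,3) 2 'cc'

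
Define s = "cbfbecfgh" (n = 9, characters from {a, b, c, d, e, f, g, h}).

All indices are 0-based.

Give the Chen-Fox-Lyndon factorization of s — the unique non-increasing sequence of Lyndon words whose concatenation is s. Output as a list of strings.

["c", "bf", "becfgh"]

emit factor 1: 'c' (i=0, period=1)
emit factor 2: 'bf' (i=1, period=2)
emit factor 3: 'becfgh' (i=3, period=6)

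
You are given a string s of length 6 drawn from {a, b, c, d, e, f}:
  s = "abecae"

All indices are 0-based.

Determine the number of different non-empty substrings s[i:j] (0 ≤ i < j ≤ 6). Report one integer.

rank | idx | suffix
   0 |   0 | abecae
   1 |   4 | ae
   2 |   1 | becae
   3 |   3 | cae
   4 |   5 | e
   5 |   2 | ecae

SA = [0, 4, 1, 3, 5, 2]
[i] adj suffixes → lcp
  [1] 0/4 → 1 ('a')
  [2] 4/1 → 0 ('')
  [3] 1/3 → 0 ('')
  [4] 3/5 → 0 ('')
  [5] 5/2 → 1 ('e')

n(n+1)/2 = 6·7/2 = 21
Σ LCP = 0 + 1 + 0 + 0 + 0 + 1 = 2
distinct = 21 − 2 = 19

19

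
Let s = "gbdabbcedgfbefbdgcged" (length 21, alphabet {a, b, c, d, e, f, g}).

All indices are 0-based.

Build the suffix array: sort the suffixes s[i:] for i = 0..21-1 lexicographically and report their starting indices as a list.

[3, 4, 5, 1, 14, 11, 6, 17, 20, 2, 15, 8, 19, 7, 12, 13, 10, 0, 16, 18, 9]

rank | idx | suffix
   0 |   3 | abbcedgfbefbdgcged
   1 |   4 | bbcedgfbefbdgcged
   2 |   5 | bcedgfbefbdgcged
   3 |   1 | bdabbcedgfbefbdgcged
   4 |  14 | bdgcged
   5 |  11 | befbdgcged
   6 |   6 | cedgfbefbdgcged
   7 |  17 | cged
   8 |  20 | d
   9 |   2 | dabbcedgfbefbdgcged
  10 |  15 | dgcged
  11 |   8 | dgfbefbdgcged
  12 |  19 | ed
  13 |   7 | edgfbefbdgcged
  14 |  12 | efbdgcged
  15 |  13 | fbdgcged
  16 |  10 | fbefbdgcged
  17 |   0 | gbdabbcedgfbefbdgcged
  18 |  16 | gcged
  19 |  18 | ged
  20 |   9 | gfbefbdgcged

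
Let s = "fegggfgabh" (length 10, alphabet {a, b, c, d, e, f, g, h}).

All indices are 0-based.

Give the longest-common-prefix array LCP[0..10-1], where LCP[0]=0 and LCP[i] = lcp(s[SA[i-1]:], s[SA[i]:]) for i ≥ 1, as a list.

[0, 0, 0, 0, 1, 0, 1, 1, 2, 0]

sorted suffixes:
  #0 SA[0]=7  'abh'
  #1 SA[1]=8  'bh'
  #2 SA[2]=1  'egggfgabh'
  #3 SA[3]=0  'fegggfgabh'
  #4 SA[4]=5  'fgabh'
  #5 SA[5]=6  'gabh'
  #6 SA[6]=4  'gfgabh'
  #7 SA[7]=3  'ggfgabh'
  #8 SA[8]=2  'gggfgabh'
  #9 SA[9]=9  'h'

SA = [7, 8, 1, 0, 5, 6, 4, 3, 2, 9]
[i] adj suffixes → lcp
  [1] 7/8 → 0 ('')
  [2] 8/1 → 0 ('')
  [3] 1/0 → 0 ('')
  [4] 0/5 → 1 ('f')
  [5] 5/6 → 0 ('')
  [6] 6/4 → 1 ('g')
  [7] 4/3 → 1 ('g')
  [8] 3/2 → 2 ('gg')
  [9] 2/9 → 0 ('')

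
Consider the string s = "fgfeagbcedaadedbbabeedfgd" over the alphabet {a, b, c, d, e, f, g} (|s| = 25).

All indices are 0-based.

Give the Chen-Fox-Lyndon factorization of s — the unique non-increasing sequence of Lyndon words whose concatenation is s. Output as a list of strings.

emit factor 1: 'fg' (i=0, period=2)
emit factor 2: 'f' (i=2, period=1)
emit factor 3: 'e' (i=3, period=1)
emit factor 4: 'agbced' (i=4, period=6)
emit factor 5: 'aadedbbabeedfgd' (i=10, period=15)

["fg", "f", "e", "agbced", "aadedbbabeedfgd"]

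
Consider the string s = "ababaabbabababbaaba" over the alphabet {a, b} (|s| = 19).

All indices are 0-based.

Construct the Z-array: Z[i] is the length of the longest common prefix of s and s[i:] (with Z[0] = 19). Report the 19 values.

Z[0]=19
i=1: outside box; Z[1]=0
i=2: outside box; Z[2]=3 extend→box=[2,5)
i=3: min(r-i=2, Z[1]=0)=0; Z[3]=0
i=4: min(r-i=1, Z[2]=3)=1; Z[4]=1
i=5: outside box; Z[5]=2 extend→box=[5,7)
i=6: min(r-i=1, Z[1]=0)=0; Z[6]=0
i=7: outside box; Z[7]=0
i=8: outside box; Z[8]=5 extend→box=[8,13)
i=9: min(r-i=4, Z[1]=0)=0; Z[9]=0
i=10: min(r-i=3, Z[2]=3)=3; Z[10]=4 extend→box=[10,14)
i=11: min(r-i=3, Z[1]=0)=0; Z[11]=0
i=12: min(r-i=2, Z[2]=3)=2; Z[12]=2
i=13: min(r-i=1, Z[3]=0)=0; Z[13]=0
i=14: outside box; Z[14]=0
i=15: outside box; Z[15]=1 extend→box=[15,16)
i=16: outside box; Z[16]=3 extend→box=[16,19)
i=17: min(r-i=2, Z[1]=0)=0; Z[17]=0
i=18: min(r-i=1, Z[2]=3)=1; Z[18]=1

[19, 0, 3, 0, 1, 2, 0, 0, 5, 0, 4, 0, 2, 0, 0, 1, 3, 0, 1]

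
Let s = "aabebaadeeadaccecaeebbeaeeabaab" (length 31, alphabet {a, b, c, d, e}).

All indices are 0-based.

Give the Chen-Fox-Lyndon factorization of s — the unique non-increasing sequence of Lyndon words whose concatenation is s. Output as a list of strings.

emit factor 1: 'aabebaadeeadaccecaeebbeaeeab' (i=0, period=28)
emit factor 2: 'aab' (i=28, period=3)

["aabebaadeeadaccecaeebbeaeeab", "aab"]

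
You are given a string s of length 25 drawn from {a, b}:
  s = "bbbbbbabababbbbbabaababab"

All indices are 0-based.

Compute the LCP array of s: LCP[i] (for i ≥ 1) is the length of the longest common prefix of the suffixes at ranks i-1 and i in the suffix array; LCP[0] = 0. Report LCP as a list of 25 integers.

sorted suffixes:
  #0 SA[0]=18  'aababab'
  #1 SA[1]=23  'ab'
  #2 SA[2]=16  'abaababab'
  #3 SA[3]=21  'abab'
  #4 SA[4]=19  'ababab'
  #5 SA[5]=6  'abababbbbbabaababab'
  #6 SA[6]=8  'ababbbbbabaababab'
  #7 SA[7]=10  'abbbbbabaababab'
  #8 SA[8]=24  'b'
  #9 SA[9]=17  'baababab'
  #10 SA[10]=22  'bab'
  #11 SA[11]=15  'babaababab'
  #12 SA[12]=20  'babab'
  #13 SA[13]=5  'babababbbbbabaababab'
  #14 SA[14]=7  'bababbbbbabaababab'
  #15 SA[15]=9  'babbbbbabaababab'
  #16 SA[16]=14  'bbabaababab'
  #17 SA[17]=4  'bbabababbbbbabaababab'
  #18 SA[18]=13  'bbbabaababab'
  #19 SA[19]=3  'bbbabababbbbbabaababab'
  #20 SA[20]=12  'bbbbabaababab'
  #21 SA[21]=2  'bbbbabababbbbbabaababab'
  #22 SA[22]=11  'bbbbbabaababab'
  #23 SA[23]=1  'bbbbbabababbbbbabaababab'
  #24 SA[24]=0  'bbbbbbabababbbbbabaababab'

SA = [18, 23, 16, 21, 19, 6, 8, 10, 24, 17, 22, 15, 20, 5, 7, 9, 14, 4, 13, 3, 12, 2, 11, 1, 0]
rank  pair      lcp
   1  s[18:],s[23:]  1  'a'
   2  s[23:],s[16:]  2  'ab'
   3  s[16:],s[21:]  3  'aba'
   4  s[21:],s[19:]  4  'abab'
   5  s[19:],s[6:]  6  'ababab'
   6  s[6:],s[8:]  4  'abab'
   7  s[8:],s[10:]  2  'ab'
   8  s[10:],s[24:]  0  ''
   9  s[24:],s[17:]  1  'b'
  10  s[17:],s[22:]  2  'ba'
  11  s[22:],s[15:]  3  'bab'
  12  s[15:],s[20:]  4  'baba'
  13  s[20:],s[5:]  5  'babab'
  14  s[5:],s[7:]  5  'babab'
  15  s[7:],s[9:]  3  'bab'
  16  s[9:],s[14:]  1  'b'
  17  s[14:],s[4:]  5  'bbaba'
  18  s[4:],s[13:]  2  'bb'
  19  s[13:],s[3:]  6  'bbbaba'
  20  s[3:],s[12:]  3  'bbb'
  21  s[12:],s[2:]  7  'bbbbaba'
  22  s[2:],s[11:]  4  'bbbb'
  23  s[11:],s[1:]  8  'bbbbbaba'
  24  s[1:],s[0:]  5  'bbbbb'

[0, 1, 2, 3, 4, 6, 4, 2, 0, 1, 2, 3, 4, 5, 5, 3, 1, 5, 2, 6, 3, 7, 4, 8, 5]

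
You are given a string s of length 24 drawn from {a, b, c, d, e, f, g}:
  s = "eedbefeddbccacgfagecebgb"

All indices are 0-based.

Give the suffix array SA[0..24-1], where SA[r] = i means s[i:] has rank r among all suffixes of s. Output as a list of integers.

sorted suffixes:
  #0 SA[0]=12  'acgfagecebgb'
  #1 SA[1]=16  'agecebgb'
  #2 SA[2]=23  'b'
  #3 SA[3]=9  'bccacgfagecebgb'
  #4 SA[4]=3  'befeddbccacgfagecebgb'
  #5 SA[5]=21  'bgb'
  #6 SA[6]=11  'cacgfagecebgb'
  #7 SA[7]=10  'ccacgfagecebgb'
  #8 SA[8]=19  'cebgb'
  #9 SA[9]=13  'cgfagecebgb'
  #10 SA[10]=8  'dbccacgfagecebgb'
  #11 SA[11]=2  'dbefeddbccacgfagecebgb'
  #12 SA[12]=7  'ddbccacgfagecebgb'
  #13 SA[13]=20  'ebgb'
  #14 SA[14]=18  'ecebgb'
  #15 SA[15]=1  'edbefeddbccacgfagecebgb'
  #16 SA[16]=6  'eddbccacgfagecebgb'
  #17 SA[17]=0  'eedbefeddbccacgfagecebgb'
  #18 SA[18]=4  'efeddbccacgfagecebgb'
  #19 SA[19]=15  'fagecebgb'
  #20 SA[20]=5  'feddbccacgfagecebgb'
  #21 SA[21]=22  'gb'
  #22 SA[22]=17  'gecebgb'
  #23 SA[23]=14  'gfagecebgb'

[12, 16, 23, 9, 3, 21, 11, 10, 19, 13, 8, 2, 7, 20, 18, 1, 6, 0, 4, 15, 5, 22, 17, 14]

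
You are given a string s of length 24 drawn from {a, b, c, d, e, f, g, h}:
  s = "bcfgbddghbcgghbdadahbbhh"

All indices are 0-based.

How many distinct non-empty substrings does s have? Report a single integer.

sorted suffixes:
  #0 SA[0]=16  'adahbbhh'
  #1 SA[1]=18  'ahbbhh'
  #2 SA[2]=20  'bbhh'
  #3 SA[3]=0  'bcfgbddghbcgghbdadahbbhh'
  #4 SA[4]=9  'bcgghbdadahbbhh'
  #5 SA[5]=14  'bdadahbbhh'
  #6 SA[6]=4  'bddghbcgghbdadahbbhh'
  #7 SA[7]=21  'bhh'
  #8 SA[8]=1  'cfgbddghbcgghbdadahbbhh'
  #9 SA[9]=10  'cgghbdadahbbhh'
  #10 SA[10]=15  'dadahbbhh'
  #11 SA[11]=17  'dahbbhh'
  #12 SA[12]=5  'ddghbcgghbdadahbbhh'
  #13 SA[13]=6  'dghbcgghbdadahbbhh'
  #14 SA[14]=2  'fgbddghbcgghbdadahbbhh'
  #15 SA[15]=3  'gbddghbcgghbdadahbbhh'
  #16 SA[16]=11  'gghbdadahbbhh'
  #17 SA[17]=7  'ghbcgghbdadahbbhh'
  #18 SA[18]=12  'ghbdadahbbhh'
  #19 SA[19]=23  'h'
  #20 SA[20]=19  'hbbhh'
  #21 SA[21]=8  'hbcgghbdadahbbhh'
  #22 SA[22]=13  'hbdadahbbhh'
  #23 SA[23]=22  'hh'

SA = [16, 18, 20, 0, 9, 14, 4, 21, 1, 10, 15, 17, 5, 6, 2, 3, 11, 7, 12, 23, 19, 8, 13, 22]
rank  pair      lcp
   1  s[16:],s[18:]  1  'a'
   2  s[18:],s[20:]  0  ''
   3  s[20:],s[0:]  1  'b'
   4  s[0:],s[9:]  2  'bc'
   5  s[9:],s[14:]  1  'b'
   6  s[14:],s[4:]  2  'bd'
   7  s[4:],s[21:]  1  'b'
   8  s[21:],s[1:]  0  ''
   9  s[1:],s[10:]  1  'c'
  10  s[10:],s[15:]  0  ''
  11  s[15:],s[17:]  2  'da'
  12  s[17:],s[5:]  1  'd'
  13  s[5:],s[6:]  1  'd'
  14  s[6:],s[2:]  0  ''
  15  s[2:],s[3:]  0  ''
  16  s[3:],s[11:]  1  'g'
  17  s[11:],s[7:]  1  'g'
  18  s[7:],s[12:]  3  'ghb'
  19  s[12:],s[23:]  0  ''
  20  s[23:],s[19:]  1  'h'
  21  s[19:],s[8:]  2  'hb'
  22  s[8:],s[13:]  2  'hb'
  23  s[13:],s[22:]  1  'h'

n(n+1)/2 = 24·25/2 = 300
Σ LCP = 0 + 1 + 0 + 1 + 2 + 1 + 2 + 1 + 0 + 1 + 0 + 2 + 1 + 1 + 0 + 0 + 1 + 1 + 3 + 0 + 1 + 2 + 2 + 1 = 24
distinct = 300 − 24 = 276

276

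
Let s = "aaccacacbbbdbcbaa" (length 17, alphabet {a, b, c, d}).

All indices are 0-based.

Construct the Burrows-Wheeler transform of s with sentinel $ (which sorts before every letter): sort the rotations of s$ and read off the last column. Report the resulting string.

aab$ccaccbdbcabaab

rank  rotation            last
    0  $aaccacacbbbdbcbaa  a
    1  a$aaccacacbbbdbcba  a
    2  aa$aaccacacbbbdbcb  b
    3  aaccacacbbbdbcbaa$  $
    4  acacbbbdbcbaa$aacc  c
    5  acbbbdbcbaa$aaccac  c
    6  accacacbbbdbcbaa$a  a
    7  baa$aaccacacbbbdbc  c
    8  bbbdbcbaa$aaccacac  c
    9  bbdbcbaa$aaccacacb  b
   10  bcbaa$aaccacacbbbd  d
   11  bdbcbaa$aaccacacbb  b
   12  cacacbbbdbcbaa$aac  c
   13  cacbbbdbcbaa$aacca  a
   14  cbaa$aaccacacbbbdb  b
   15  cbbbdbcbaa$aaccaca  a
   16  ccacacbbbdbcbaa$aa  a
   17  dbcbaa$aaccacacbbb  b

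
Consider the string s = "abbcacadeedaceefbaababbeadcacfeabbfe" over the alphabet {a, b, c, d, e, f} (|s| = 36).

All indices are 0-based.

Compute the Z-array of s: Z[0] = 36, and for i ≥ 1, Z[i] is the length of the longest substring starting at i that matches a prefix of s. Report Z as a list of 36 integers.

Z[0]=36
i=1: i≥r, start 0; Z[1]=0
i=2: i≥r, start 0; Z[2]=0
i=3: i≥r, start 0; Z[3]=0
i=4: i≥r, start 0; Z[4]=1 grow→box=[4,5)
i=5: i≥r, start 0; Z[5]=0
i=6: i≥r, start 0; Z[6]=1 grow→box=[6,7)
i=7: i≥r, start 0; Z[7]=0
i=8: i≥r, start 0; Z[8]=0
i=9: i≥r, start 0; Z[9]=0
i=10: i≥r, start 0; Z[10]=0
i=11: i≥r, start 0; Z[11]=1 grow→box=[11,12)
i=12: i≥r, start 0; Z[12]=0
i=13: i≥r, start 0; Z[13]=0
i=14: i≥r, start 0; Z[14]=0
i=15: i≥r, start 0; Z[15]=0
i=16: i≥r, start 0; Z[16]=0
i=17: i≥r, start 0; Z[17]=1 grow→box=[17,18)
i=18: i≥r, start 0; Z[18]=2 grow→box=[18,20)
i=19: min(r-i=1, Z[1]=0)=0; Z[19]=0
i=20: i≥r, start 0; Z[20]=3 grow→box=[20,23)
i=21: min(r-i=2, Z[1]=0)=0; Z[21]=0
i=22: min(r-i=1, Z[2]=0)=0; Z[22]=0
i=23: i≥r, start 0; Z[23]=0
i=24: i≥r, start 0; Z[24]=1 grow→box=[24,25)
i=25: i≥r, start 0; Z[25]=0
i=26: i≥r, start 0; Z[26]=0
i=27: i≥r, start 0; Z[27]=1 grow→box=[27,28)
i=28: i≥r, start 0; Z[28]=0
i=29: i≥r, start 0; Z[29]=0
i=30: i≥r, start 0; Z[30]=0
i=31: i≥r, start 0; Z[31]=3 grow→box=[31,34)
i=32: min(r-i=2, Z[1]=0)=0; Z[32]=0
i=33: min(r-i=1, Z[2]=0)=0; Z[33]=0
i=34: i≥r, start 0; Z[34]=0
i=35: i≥r, start 0; Z[35]=0

[36, 0, 0, 0, 1, 0, 1, 0, 0, 0, 0, 1, 0, 0, 0, 0, 0, 1, 2, 0, 3, 0, 0, 0, 1, 0, 0, 1, 0, 0, 0, 3, 0, 0, 0, 0]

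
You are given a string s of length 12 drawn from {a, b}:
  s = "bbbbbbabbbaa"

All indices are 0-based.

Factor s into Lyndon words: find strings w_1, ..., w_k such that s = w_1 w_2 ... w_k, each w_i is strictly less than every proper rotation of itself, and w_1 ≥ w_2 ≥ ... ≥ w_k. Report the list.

emit factor 1: 'b' (i=0, period=1)
emit factor 2: 'b' (i=1, period=1)
emit factor 3: 'b' (i=2, period=1)
emit factor 4: 'b' (i=3, period=1)
emit factor 5: 'b' (i=4, period=1)
emit factor 6: 'b' (i=5, period=1)
emit factor 7: 'abbb' (i=6, period=4)
emit factor 8: 'a' (i=10, period=1)
emit factor 9: 'a' (i=11, period=1)

["b", "b", "b", "b", "b", "b", "abbb", "a", "a"]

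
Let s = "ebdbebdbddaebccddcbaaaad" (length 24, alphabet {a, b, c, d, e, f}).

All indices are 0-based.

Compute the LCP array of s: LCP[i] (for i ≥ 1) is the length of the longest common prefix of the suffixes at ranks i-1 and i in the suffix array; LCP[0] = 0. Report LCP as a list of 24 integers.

[0, 3, 2, 1, 1, 0, 1, 1, 3, 2, 1, 0, 1, 1, 0, 1, 1, 2, 1, 1, 2, 0, 2, 4]

rank→(start, suffix):
  0 → (19, 'aaaad')
  1 → (20, 'aaad')
  2 → (21, 'aad')
  3 → (22, 'ad')
  4 → (10, 'aebccddcbaaaad')
  5 → (18, 'baaaad')
  6 → (12, 'bccddcbaaaad')
  7 → (5, 'bdbddaebccddcbaaaad')
  8 → (1, 'bdbebdbddaebccddcbaaaad')
  9 → (7, 'bddaebccddcbaaaad')
  10 → (3, 'bebdbddaebccddcbaaaad')
  11 → (17, 'cbaaaad')
  12 → (13, 'ccddcbaaaad')
  13 → (14, 'cddcbaaaad')
  14 → (23, 'd')
  15 → (9, 'daebccddcbaaaad')
  16 → (6, 'dbddaebccddcbaaaad')
  17 → (2, 'dbebdbddaebccddcbaaaad')
  18 → (16, 'dcbaaaad')
  19 → (8, 'ddaebccddcbaaaad')
  20 → (15, 'ddcbaaaad')
  21 → (11, 'ebccddcbaaaad')
  22 → (4, 'ebdbddaebccddcbaaaad')
  23 → (0, 'ebdbebdbddaebccddcbaaaad')

SA = [19, 20, 21, 22, 10, 18, 12, 5, 1, 7, 3, 17, 13, 14, 23, 9, 6, 2, 16, 8, 15, 11, 4, 0]
i: (SA[i-1],SA[i]) lcp shared
  1: (19,20) 3 'aaa'
  2: (20,21) 2 'aa'
  3: (21,22) 1 'a'
  4: (22,10) 1 'a'
  5: (10,18) 0 ''
  6: (18,12) 1 'b'
  7: (12,5) 1 'b'
  8: (5,1) 3 'bdb'
  9: (1,7) 2 'bd'
  10: (7,3) 1 'b'
  11: (3,17) 0 ''
  12: (17,13) 1 'c'
  13: (13,14) 1 'c'
  14: (14,23) 0 ''
  15: (23,9) 1 'd'
  16: (9,6) 1 'd'
  17: (6,2) 2 'db'
  18: (2,16) 1 'd'
  19: (16,8) 1 'd'
  20: (8,15) 2 'dd'
  21: (15,11) 0 ''
  22: (11,4) 2 'eb'
  23: (4,0) 4 'ebdb'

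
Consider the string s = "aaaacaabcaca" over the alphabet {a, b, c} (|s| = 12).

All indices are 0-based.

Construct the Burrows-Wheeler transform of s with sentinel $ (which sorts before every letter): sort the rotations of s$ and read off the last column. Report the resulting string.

rank  rotation       last
    0  $aaaacaabcaca  a
    1  a$aaaacaabcac  c
    2  aaaacaabcaca$  $
    3  aaacaabcaca$a  a
    4  aabcaca$aaaac  c
    5  aacaabcaca$aa  a
    6  abcaca$aaaaca  a
    7  aca$aaaacaabc  c
    8  acaabcaca$aaa  a
    9  bcaca$aaaacaa  a
   10  ca$aaaacaabca  a
   11  caabcaca$aaaa  a
   12  caca$aaaacaab  b

ac$acaacaaaab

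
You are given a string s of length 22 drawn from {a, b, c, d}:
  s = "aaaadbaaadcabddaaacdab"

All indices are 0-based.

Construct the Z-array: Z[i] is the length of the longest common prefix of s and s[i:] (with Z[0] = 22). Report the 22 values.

Z[0]=22
i=1: fresh scan; Z[1]=3 scan→box=[1,4)
i=2: min(r-i=2, Z[1]=3)=2; Z[2]=2
i=3: min(r-i=1, Z[2]=2)=1; Z[3]=1
i=4: fresh scan; Z[4]=0
i=5: fresh scan; Z[5]=0
i=6: fresh scan; Z[6]=3 scan→box=[6,9)
i=7: min(r-i=2, Z[1]=3)=2; Z[7]=2
i=8: min(r-i=1, Z[2]=2)=1; Z[8]=1
i=9: fresh scan; Z[9]=0
i=10: fresh scan; Z[10]=0
i=11: fresh scan; Z[11]=1 scan→box=[11,12)
i=12: fresh scan; Z[12]=0
i=13: fresh scan; Z[13]=0
i=14: fresh scan; Z[14]=0
i=15: fresh scan; Z[15]=3 scan→box=[15,18)
i=16: min(r-i=2, Z[1]=3)=2; Z[16]=2
i=17: min(r-i=1, Z[2]=2)=1; Z[17]=1
i=18: fresh scan; Z[18]=0
i=19: fresh scan; Z[19]=0
i=20: fresh scan; Z[20]=1 scan→box=[20,21)
i=21: fresh scan; Z[21]=0

[22, 3, 2, 1, 0, 0, 3, 2, 1, 0, 0, 1, 0, 0, 0, 3, 2, 1, 0, 0, 1, 0]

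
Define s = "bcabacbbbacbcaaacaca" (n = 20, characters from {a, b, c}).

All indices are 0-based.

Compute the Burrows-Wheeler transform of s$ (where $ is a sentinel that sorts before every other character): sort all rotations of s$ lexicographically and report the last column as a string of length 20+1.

accaccabbabbcc$abbaaa

rank  rotation               last
    0  $bcabacbbbacbcaaacaca  a
    1  a$bcabacbbbacbcaaacac  c
    2  aaacaca$bcabacbbbacbc  c
    3  aacaca$bcabacbbbacbca  a
    4  abacbbbacbcaaacaca$bc  c
    5  aca$bcabacbbbacbcaaac  c
    6  acaca$bcabacbbbacbcaa  a
    7  acbbbacbcaaacaca$bcab  b
    8  acbcaaacaca$bcabacbbb  b
    9  bacbbbacbcaaacaca$bca  a
   10  bacbcaaacaca$bcabacbb  b
   11  bbacbcaaacaca$bcabacb  b
   12  bbbacbcaaacaca$bcabac  c
   13  bcaaacaca$bcabacbbbac  c
   14  bcabacbbbacbcaaacaca$  $
   15  ca$bcabacbbbacbcaaaca  a
   16  caaacaca$bcabacbbbacb  b
   17  cabacbbbacbcaaacaca$b  b
   18  caca$bcabacbbbacbcaaa  a
   19  cbbbacbcaaacaca$bcaba  a
   20  cbcaaacaca$bcabacbbba  a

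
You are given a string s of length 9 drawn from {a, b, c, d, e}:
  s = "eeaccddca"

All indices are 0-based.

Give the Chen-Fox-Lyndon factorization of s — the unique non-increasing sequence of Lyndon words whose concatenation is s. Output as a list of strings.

["e", "e", "accddc", "a"]

emit factor 1: 'e' (i=0, period=1)
emit factor 2: 'e' (i=1, period=1)
emit factor 3: 'accddc' (i=2, period=6)
emit factor 4: 'a' (i=8, period=1)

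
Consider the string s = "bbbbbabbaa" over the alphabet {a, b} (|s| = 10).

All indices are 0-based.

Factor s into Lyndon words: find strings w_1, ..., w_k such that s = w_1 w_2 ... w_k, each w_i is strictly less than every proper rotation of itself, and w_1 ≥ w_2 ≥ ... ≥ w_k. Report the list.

emit factor 1: 'b' (i=0, period=1)
emit factor 2: 'b' (i=1, period=1)
emit factor 3: 'b' (i=2, period=1)
emit factor 4: 'b' (i=3, period=1)
emit factor 5: 'b' (i=4, period=1)
emit factor 6: 'abb' (i=5, period=3)
emit factor 7: 'a' (i=8, period=1)
emit factor 8: 'a' (i=9, period=1)

["b", "b", "b", "b", "b", "abb", "a", "a"]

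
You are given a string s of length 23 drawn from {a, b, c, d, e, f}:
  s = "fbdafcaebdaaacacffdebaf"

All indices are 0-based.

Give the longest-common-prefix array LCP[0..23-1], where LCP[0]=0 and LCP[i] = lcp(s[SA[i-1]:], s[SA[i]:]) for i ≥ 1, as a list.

[0, 2, 1, 2, 1, 1, 2, 0, 1, 3, 0, 2, 1, 0, 2, 1, 0, 2, 0, 1, 1, 1, 1]

sorted suffixes:
  #0 SA[0]=10  'aaacacffdebaf'
  #1 SA[1]=11  'aacacffdebaf'
  #2 SA[2]=12  'acacffdebaf'
  #3 SA[3]=14  'acffdebaf'
  #4 SA[4]=6  'aebdaaacacffdebaf'
  #5 SA[5]=21  'af'
  #6 SA[6]=3  'afcaebdaaacacffdebaf'
  #7 SA[7]=20  'baf'
  #8 SA[8]=8  'bdaaacacffdebaf'
  #9 SA[9]=1  'bdafcaebdaaacacffdebaf'
  #10 SA[10]=13  'cacffdebaf'
  #11 SA[11]=5  'caebdaaacacffdebaf'
  #12 SA[12]=15  'cffdebaf'
  #13 SA[13]=9  'daaacacffdebaf'
  #14 SA[14]=2  'dafcaebdaaacacffdebaf'
  #15 SA[15]=18  'debaf'
  #16 SA[16]=19  'ebaf'
  #17 SA[17]=7  'ebdaaacacffdebaf'
  #18 SA[18]=22  'f'
  #19 SA[19]=0  'fbdafcaebdaaacacffdebaf'
  #20 SA[20]=4  'fcaebdaaacacffdebaf'
  #21 SA[21]=17  'fdebaf'
  #22 SA[22]=16  'ffdebaf'

SA = [10, 11, 12, 14, 6, 21, 3, 20, 8, 1, 13, 5, 15, 9, 2, 18, 19, 7, 22, 0, 4, 17, 16]
[i] adj suffixes → lcp
  [1] 10/11 → 2 ('aa')
  [2] 11/12 → 1 ('a')
  [3] 12/14 → 2 ('ac')
  [4] 14/6 → 1 ('a')
  [5] 6/21 → 1 ('a')
  [6] 21/3 → 2 ('af')
  [7] 3/20 → 0 ('')
  [8] 20/8 → 1 ('b')
  [9] 8/1 → 3 ('bda')
  [10] 1/13 → 0 ('')
  [11] 13/5 → 2 ('ca')
  [12] 5/15 → 1 ('c')
  [13] 15/9 → 0 ('')
  [14] 9/2 → 2 ('da')
  [15] 2/18 → 1 ('d')
  [16] 18/19 → 0 ('')
  [17] 19/7 → 2 ('eb')
  [18] 7/22 → 0 ('')
  [19] 22/0 → 1 ('f')
  [20] 0/4 → 1 ('f')
  [21] 4/17 → 1 ('f')
  [22] 17/16 → 1 ('f')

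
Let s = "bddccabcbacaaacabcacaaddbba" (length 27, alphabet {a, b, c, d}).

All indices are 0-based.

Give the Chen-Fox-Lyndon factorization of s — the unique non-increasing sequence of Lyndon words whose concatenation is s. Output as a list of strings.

emit factor 1: 'bddcc' (i=0, period=5)
emit factor 2: 'abcbac' (i=5, period=6)
emit factor 3: 'aaacabcacaaddbb' (i=11, period=15)
emit factor 4: 'a' (i=26, period=1)

["bddcc", "abcbac", "aaacabcacaaddbb", "a"]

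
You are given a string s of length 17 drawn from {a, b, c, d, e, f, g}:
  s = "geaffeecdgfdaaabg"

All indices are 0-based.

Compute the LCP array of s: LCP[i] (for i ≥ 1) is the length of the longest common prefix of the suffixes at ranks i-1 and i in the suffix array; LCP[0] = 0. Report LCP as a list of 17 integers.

[0, 2, 1, 1, 0, 0, 0, 1, 0, 1, 1, 0, 1, 1, 0, 1, 1]

rank→(start, suffix):
  0 → (12, 'aaabg')
  1 → (13, 'aabg')
  2 → (14, 'abg')
  3 → (2, 'affeecdgfdaaabg')
  4 → (15, 'bg')
  5 → (7, 'cdgfdaaabg')
  6 → (11, 'daaabg')
  7 → (8, 'dgfdaaabg')
  8 → (1, 'eaffeecdgfdaaabg')
  9 → (6, 'ecdgfdaaabg')
  10 → (5, 'eecdgfdaaabg')
  11 → (10, 'fdaaabg')
  12 → (4, 'feecdgfdaaabg')
  13 → (3, 'ffeecdgfdaaabg')
  14 → (16, 'g')
  15 → (0, 'geaffeecdgfdaaabg')
  16 → (9, 'gfdaaabg')

SA = [12, 13, 14, 2, 15, 7, 11, 8, 1, 6, 5, 10, 4, 3, 16, 0, 9]
i: (SA[i-1],SA[i]) lcp shared
  1: (12,13) 2 'aa'
  2: (13,14) 1 'a'
  3: (14,2) 1 'a'
  4: (2,15) 0 ''
  5: (15,7) 0 ''
  6: (7,11) 0 ''
  7: (11,8) 1 'd'
  8: (8,1) 0 ''
  9: (1,6) 1 'e'
  10: (6,5) 1 'e'
  11: (5,10) 0 ''
  12: (10,4) 1 'f'
  13: (4,3) 1 'f'
  14: (3,16) 0 ''
  15: (16,0) 1 'g'
  16: (0,9) 1 'g'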